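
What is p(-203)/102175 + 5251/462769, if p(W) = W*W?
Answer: 292638338/705722725 ≈ 0.41466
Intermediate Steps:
p(W) = W**2
p(-203)/102175 + 5251/462769 = (-203)**2/102175 + 5251/462769 = 41209*(1/102175) + 5251*(1/462769) = 41209/102175 + 5251/462769 = 292638338/705722725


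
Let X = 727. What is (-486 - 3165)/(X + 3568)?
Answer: -3651/4295 ≈ -0.85006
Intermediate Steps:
(-486 - 3165)/(X + 3568) = (-486 - 3165)/(727 + 3568) = -3651/4295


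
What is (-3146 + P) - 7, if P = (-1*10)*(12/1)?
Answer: -3273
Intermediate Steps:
P = -120 ≈ -120.00
(-3146 + P) - 7 = (-3146 - 120) - 7 = -3266 - 7 = -3273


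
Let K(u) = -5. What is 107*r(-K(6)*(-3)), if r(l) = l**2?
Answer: 24075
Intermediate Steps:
107*r(-K(6)*(-3)) = 107*(-1*(-5)*(-3))**2 = 107*(5*(-3))**2 = 107*(-15)**2 = 107*225 = 24075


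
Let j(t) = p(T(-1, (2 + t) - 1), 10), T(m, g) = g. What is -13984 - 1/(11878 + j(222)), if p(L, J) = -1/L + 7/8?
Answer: -296347601304/21191905 ≈ -13984.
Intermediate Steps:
p(L, J) = 7/8 - 1/L (p(L, J) = -1/L + 7*(⅛) = -1/L + 7/8 = 7/8 - 1/L)
j(t) = 7/8 - 1/(1 + t) (j(t) = 7/8 - 1/((2 + t) - 1) = 7/8 - 1/(1 + t))
-13984 - 1/(11878 + j(222)) = -13984 - 1/(11878 + (-1 + 7*222)/(8*(1 + 222))) = -13984 - 1/(11878 + (⅛)*(-1 + 1554)/223) = -13984 - 1/(11878 + (⅛)*(1/223)*1553) = -13984 - 1/(11878 + 1553/1784) = -13984 - 1/21191905/1784 = -13984 - 1*1784/21191905 = -13984 - 1784/21191905 = -296347601304/21191905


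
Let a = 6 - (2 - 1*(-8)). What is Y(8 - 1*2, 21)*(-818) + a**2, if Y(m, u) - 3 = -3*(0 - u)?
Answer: -53972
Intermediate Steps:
a = -4 (a = 6 - (2 + 8) = 6 - 1*10 = 6 - 10 = -4)
Y(m, u) = 3 + 3*u (Y(m, u) = 3 - 3*(0 - u) = 3 - (-3)*u = 3 + 3*u)
Y(8 - 1*2, 21)*(-818) + a**2 = (3 + 3*21)*(-818) + (-4)**2 = (3 + 63)*(-818) + 16 = 66*(-818) + 16 = -53988 + 16 = -53972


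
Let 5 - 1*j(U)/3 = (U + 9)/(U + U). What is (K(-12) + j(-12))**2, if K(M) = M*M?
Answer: 1610361/64 ≈ 25162.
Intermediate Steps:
j(U) = 15 - 3*(9 + U)/(2*U) (j(U) = 15 - 3*(U + 9)/(U + U) = 15 - 3*(9 + U)/(2*U))
K(M) = M**2
(K(-12) + j(-12))**2 = ((-12)**2 + (27/2)*(-1 - 12)/(-12))**2 = (144 + (27/2)*(-1/12)*(-13))**2 = (144 + 117/8)**2 = (1269/8)**2 = 1610361/64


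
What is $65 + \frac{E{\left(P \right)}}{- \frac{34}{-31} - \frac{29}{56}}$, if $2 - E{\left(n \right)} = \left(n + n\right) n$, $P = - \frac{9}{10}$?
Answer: $\frac{1649617}{25125} \approx 65.656$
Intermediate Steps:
$P = - \frac{9}{10}$ ($P = \left(-9\right) \frac{1}{10} = - \frac{9}{10} \approx -0.9$)
$E{\left(n \right)} = 2 - 2 n^{2}$ ($E{\left(n \right)} = 2 - \left(n + n\right) n = 2 - 2 n n = 2 - 2 n^{2}$)
$65 + \frac{E{\left(P \right)}}{- \frac{34}{-31} - \frac{29}{56}} = 65 + \frac{2 - 2 \left(- \frac{9}{10}\right)^{2}}{- \frac{34}{-31} - \frac{29}{56}} = 65 + \frac{2 - \frac{81}{50}}{\left(-34\right) \left(- \frac{1}{31}\right) - \frac{29}{56}} = 65 + \frac{2 - \frac{81}{50}}{\frac{34}{31} - \frac{29}{56}} = 65 + \frac{19}{50 \cdot \frac{1005}{1736}} = 65 + \frac{19}{50} \cdot \frac{1736}{1005} = 65 + \frac{16492}{25125} = \frac{1649617}{25125}$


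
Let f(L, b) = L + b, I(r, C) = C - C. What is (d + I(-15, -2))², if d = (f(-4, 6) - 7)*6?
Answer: 900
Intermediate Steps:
I(r, C) = 0
d = -30 (d = ((-4 + 6) - 7)*6 = (2 - 7)*6 = -5*6 = -30)
(d + I(-15, -2))² = (-30 + 0)² = (-30)² = 900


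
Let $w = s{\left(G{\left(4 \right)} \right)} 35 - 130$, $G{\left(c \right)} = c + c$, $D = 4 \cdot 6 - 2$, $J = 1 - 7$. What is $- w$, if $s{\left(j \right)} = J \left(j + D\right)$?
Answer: $6430$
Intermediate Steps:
$J = -6$ ($J = 1 - 7 = -6$)
$D = 22$ ($D = 24 - 2 = 22$)
$G{\left(c \right)} = 2 c$
$s{\left(j \right)} = -132 - 6 j$ ($s{\left(j \right)} = - 6 \left(j + 22\right) = - 6 \left(22 + j\right) = -132 - 6 j$)
$w = -6430$ ($w = \left(-132 - 6 \cdot 2 \cdot 4\right) 35 - 130 = \left(-132 - 48\right) 35 - 130 = \left(-180\right) 35 - 130 = -6300 - 130 = -6430$)
$- w = \left(-1\right) \left(-6430\right) = 6430$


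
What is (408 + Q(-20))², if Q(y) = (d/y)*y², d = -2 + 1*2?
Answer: 166464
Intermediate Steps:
d = 0 (d = -2 + 2 = 0)
Q(y) = 0 (Q(y) = (0/y)*y² = 0*y² = 0)
(408 + Q(-20))² = (408 + 0)² = 408² = 166464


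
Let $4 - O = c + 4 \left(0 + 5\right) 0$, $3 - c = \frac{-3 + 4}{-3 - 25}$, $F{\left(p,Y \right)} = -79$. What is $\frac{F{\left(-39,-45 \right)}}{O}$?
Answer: $- \frac{2212}{27} \approx -81.926$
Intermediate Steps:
$c = \frac{85}{28}$ ($c = 3 - \frac{-3 + 4}{-3 - 25} = 3 - 1 \frac{1}{-28} = 3 - 1 \left(- \frac{1}{28}\right) = 3 - - \frac{1}{28} = 3 + \frac{1}{28} = \frac{85}{28} \approx 3.0357$)
$O = \frac{27}{28}$ ($O = 4 - \left(\frac{85}{28} + 4 \left(0 + 5\right) 0\right) = 4 - \left(\frac{85}{28} + 4 \cdot 5 \cdot 0\right) = 4 - \left(\frac{85}{28} + 20 \cdot 0\right) = 4 - \left(\frac{85}{28} + 0\right) = 4 - \frac{85}{28} = \frac{27}{28} \approx 0.96429$)
$\frac{F{\left(-39,-45 \right)}}{O} = - \frac{79}{\frac{27}{28}} = \left(-79\right) \frac{28}{27} = - \frac{2212}{27}$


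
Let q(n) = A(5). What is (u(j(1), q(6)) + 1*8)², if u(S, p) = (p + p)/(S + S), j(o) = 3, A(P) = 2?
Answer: 676/9 ≈ 75.111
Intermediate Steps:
q(n) = 2
u(S, p) = p/S (u(S, p) = (2*p)/((2*S)) = (2*p)*(1/(2*S)) = p/S)
(u(j(1), q(6)) + 1*8)² = (2/3 + 1*8)² = (2*(⅓) + 8)² = (⅔ + 8)² = (26/3)² = 676/9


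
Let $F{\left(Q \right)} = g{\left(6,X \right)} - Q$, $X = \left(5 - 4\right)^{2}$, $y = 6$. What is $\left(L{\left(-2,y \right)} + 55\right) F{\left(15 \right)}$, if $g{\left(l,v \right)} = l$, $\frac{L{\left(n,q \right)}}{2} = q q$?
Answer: $-1143$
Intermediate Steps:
$L{\left(n,q \right)} = 2 q^{2}$ ($L{\left(n,q \right)} = 2 q q = 2 q^{2}$)
$X = 1$ ($X = 1^{2} = 1$)
$F{\left(Q \right)} = 6 - Q$
$\left(L{\left(-2,y \right)} + 55\right) F{\left(15 \right)} = \left(2 \cdot 6^{2} + 55\right) \left(6 - 15\right) = \left(2 \cdot 36 + 55\right) \left(6 - 15\right) = \left(72 + 55\right) \left(-9\right) = 127 \left(-9\right) = -1143$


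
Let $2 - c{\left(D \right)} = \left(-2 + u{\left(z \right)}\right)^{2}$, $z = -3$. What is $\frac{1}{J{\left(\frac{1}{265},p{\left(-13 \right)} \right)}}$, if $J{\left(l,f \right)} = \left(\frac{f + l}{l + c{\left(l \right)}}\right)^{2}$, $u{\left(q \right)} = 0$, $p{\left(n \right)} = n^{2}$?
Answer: $\frac{279841}{2005785796} \approx 0.00013952$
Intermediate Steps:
$c{\left(D \right)} = -2$ ($c{\left(D \right)} = 2 - \left(-2 + 0\right)^{2} = 2 - \left(-2\right)^{2} = 2 - 4 = -2$)
$J{\left(l,f \right)} = \frac{\left(f + l\right)^{2}}{\left(-2 + l\right)^{2}}$ ($J{\left(l,f \right)} = \left(\frac{f + l}{l - 2}\right)^{2} = \left(\frac{f + l}{-2 + l}\right)^{2} = \frac{\left(f + l\right)^{2}}{\left(-2 + l\right)^{2}}$)
$\frac{1}{J{\left(\frac{1}{265},p{\left(-13 \right)} \right)}} = \frac{1}{\frac{1}{\left(-2 + \frac{1}{265}\right)^{2}} \left(\left(-13\right)^{2} + \frac{1}{265}\right)^{2}} = \frac{1}{\frac{1}{\left(-2 + \frac{1}{265}\right)^{2}} \left(169 + \frac{1}{265}\right)^{2}} = \frac{1}{\frac{1}{\frac{279841}{70225}} \left(\frac{44786}{265}\right)^{2}} = \frac{1}{\frac{70225}{279841} \cdot \frac{2005785796}{70225}} = \frac{1}{\frac{2005785796}{279841}} = \frac{279841}{2005785796}$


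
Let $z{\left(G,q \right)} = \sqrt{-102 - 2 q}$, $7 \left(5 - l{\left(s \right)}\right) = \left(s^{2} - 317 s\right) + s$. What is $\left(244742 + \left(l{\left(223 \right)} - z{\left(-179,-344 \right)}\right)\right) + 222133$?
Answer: $\frac{3288899}{7} - \sqrt{586} \approx 4.6982 \cdot 10^{5}$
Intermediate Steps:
$l{\left(s \right)} = 5 - \frac{s^{2}}{7} + \frac{316 s}{7}$ ($l{\left(s \right)} = 5 - \frac{\left(s^{2} - 317 s\right) + s}{7} = 5 - \frac{s^{2} - 316 s}{7} = 5 - \left(- \frac{316 s}{7} + \frac{s^{2}}{7}\right) = 5 - \frac{s^{2}}{7} + \frac{316 s}{7}$)
$\left(244742 + \left(l{\left(223 \right)} - z{\left(-179,-344 \right)}\right)\right) + 222133 = \left(244742 + \left(\left(5 - \frac{223^{2}}{7} + \frac{316}{7} \cdot 223\right) - \sqrt{-102 - -688}\right)\right) + 222133 = \left(244742 + \left(\left(5 - \frac{49729}{7} + \frac{70468}{7}\right) - \sqrt{-102 + 688}\right)\right) + 222133 = \left(244742 + \left(\left(5 - \frac{49729}{7} + \frac{70468}{7}\right) - \sqrt{586}\right)\right) + 222133 = \left(244742 + \left(\frac{20774}{7} - \sqrt{586}\right)\right) + 222133 = \left(\frac{1733968}{7} - \sqrt{586}\right) + 222133 = \frac{3288899}{7} - \sqrt{586}$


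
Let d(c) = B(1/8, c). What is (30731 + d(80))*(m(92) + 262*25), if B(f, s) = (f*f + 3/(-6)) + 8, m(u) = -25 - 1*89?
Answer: 3165329385/16 ≈ 1.9783e+8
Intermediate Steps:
m(u) = -114 (m(u) = -25 - 89 = -114)
B(f, s) = 15/2 + f² (B(f, s) = (f² + 3*(-⅙)) + 8 = (f² - ½) + 8 = (-½ + f²) + 8 = 15/2 + f²)
d(c) = 481/64 (d(c) = 15/2 + (1/8)² = 15/2 + (⅛)² = 15/2 + 1/64 = 481/64)
(30731 + d(80))*(m(92) + 262*25) = (30731 + 481/64)*(-114 + 262*25) = 1967265*(-114 + 6550)/64 = (1967265/64)*6436 = 3165329385/16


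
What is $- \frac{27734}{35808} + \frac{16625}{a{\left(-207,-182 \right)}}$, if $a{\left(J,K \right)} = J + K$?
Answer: $- \frac{303048263}{6964656} \approx -43.512$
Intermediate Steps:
$- \frac{27734}{35808} + \frac{16625}{a{\left(-207,-182 \right)}} = - \frac{27734}{35808} + \frac{16625}{-207 - 182} = \left(-27734\right) \frac{1}{35808} + \frac{16625}{-389} = - \frac{13867}{17904} + 16625 \left(- \frac{1}{389}\right) = - \frac{13867}{17904} - \frac{16625}{389} = - \frac{303048263}{6964656}$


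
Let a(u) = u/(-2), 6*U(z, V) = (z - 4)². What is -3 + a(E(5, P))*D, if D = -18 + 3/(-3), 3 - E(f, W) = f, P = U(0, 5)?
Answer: -22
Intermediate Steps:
U(z, V) = (-4 + z)²/6 (U(z, V) = (z - 4)²/6 = (-4 + z)²/6)
P = 8/3 (P = (-4 + 0)²/6 = (⅙)*(-4)² = (⅙)*16 = 8/3 ≈ 2.6667)
E(f, W) = 3 - f
D = -19 (D = -18 + 3*(-⅓) = -18 - 1 = -19)
a(u) = -u/2 (a(u) = u*(-½) = -u/2)
-3 + a(E(5, P))*D = -3 - (3 - 1*5)/2*(-19) = -3 - (3 - 5)/2*(-19) = -3 - ½*(-2)*(-19) = -3 + 1*(-19) = -3 - 19 = -22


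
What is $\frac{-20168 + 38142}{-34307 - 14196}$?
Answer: $- \frac{17974}{48503} \approx -0.37057$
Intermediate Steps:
$\frac{-20168 + 38142}{-34307 - 14196} = \frac{17974}{-48503} = 17974 \left(- \frac{1}{48503}\right) = - \frac{17974}{48503}$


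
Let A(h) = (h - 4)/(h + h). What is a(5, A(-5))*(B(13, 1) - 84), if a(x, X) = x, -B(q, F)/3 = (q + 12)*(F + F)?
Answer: -1170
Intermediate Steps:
A(h) = (-4 + h)/(2*h) (A(h) = (-4 + h)/((2*h)) = (-4 + h)*(1/(2*h)) = (-4 + h)/(2*h))
B(q, F) = -6*F*(12 + q) (B(q, F) = -3*(q + 12)*(F + F) = -3*(12 + q)*2*F = -6*F*(12 + q))
a(5, A(-5))*(B(13, 1) - 84) = 5*(-6*1*(12 + 13) - 84) = 5*(-6*1*25 - 84) = 5*(-150 - 84) = 5*(-234) = -1170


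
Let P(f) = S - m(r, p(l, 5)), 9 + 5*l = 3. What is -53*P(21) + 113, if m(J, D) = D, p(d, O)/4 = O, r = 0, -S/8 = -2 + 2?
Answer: 1173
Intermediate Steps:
l = -6/5 (l = -9/5 + (1/5)*3 = -9/5 + 3/5 = -6/5 ≈ -1.2000)
S = 0 (S = -8*(-2 + 2) = -8*0 = 0)
p(d, O) = 4*O
P(f) = -20 (P(f) = 0 - 4*5 = 0 - 1*20 = 0 - 20 = -20)
-53*P(21) + 113 = -53*(-20) + 113 = 1060 + 113 = 1173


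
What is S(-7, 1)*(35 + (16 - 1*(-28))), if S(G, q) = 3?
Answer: 237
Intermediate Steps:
S(-7, 1)*(35 + (16 - 1*(-28))) = 3*(35 + (16 - 1*(-28))) = 3*(35 + (16 + 28)) = 3*(35 + 44) = 3*79 = 237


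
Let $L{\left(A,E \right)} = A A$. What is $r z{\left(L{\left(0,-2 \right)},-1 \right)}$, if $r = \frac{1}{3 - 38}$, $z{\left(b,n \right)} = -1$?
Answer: $\frac{1}{35} \approx 0.028571$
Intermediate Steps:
$L{\left(A,E \right)} = A^{2}$
$r = - \frac{1}{35}$ ($r = \frac{1}{-35} = - \frac{1}{35} \approx -0.028571$)
$r z{\left(L{\left(0,-2 \right)},-1 \right)} = \left(- \frac{1}{35}\right) \left(-1\right) = \frac{1}{35}$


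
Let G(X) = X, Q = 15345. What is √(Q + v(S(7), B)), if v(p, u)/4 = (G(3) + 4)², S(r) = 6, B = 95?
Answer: √15541 ≈ 124.66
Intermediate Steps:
v(p, u) = 196 (v(p, u) = 4*(3 + 4)² = 4*7² = 4*49 = 196)
√(Q + v(S(7), B)) = √(15345 + 196) = √15541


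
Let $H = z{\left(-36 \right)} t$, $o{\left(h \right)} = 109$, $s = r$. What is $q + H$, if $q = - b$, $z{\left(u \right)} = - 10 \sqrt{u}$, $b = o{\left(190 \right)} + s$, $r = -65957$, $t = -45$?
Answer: $65848 + 2700 i \approx 65848.0 + 2700.0 i$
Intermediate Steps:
$s = -65957$
$b = -65848$ ($b = 109 - 65957 = -65848$)
$H = 2700 i$ ($H = - 10 \sqrt{-36} \left(-45\right) = - 10 \cdot 6 i \left(-45\right) = - 60 i \left(-45\right) = 2700 i \approx 2700.0 i$)
$q = 65848$ ($q = \left(-1\right) \left(-65848\right) = 65848$)
$q + H = 65848 + 2700 i$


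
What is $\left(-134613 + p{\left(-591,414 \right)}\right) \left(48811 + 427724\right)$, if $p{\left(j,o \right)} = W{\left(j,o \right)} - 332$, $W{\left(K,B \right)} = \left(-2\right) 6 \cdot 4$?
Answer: $-64328889255$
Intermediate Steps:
$W{\left(K,B \right)} = -48$ ($W{\left(K,B \right)} = \left(-12\right) 4 = -48$)
$p{\left(j,o \right)} = -380$ ($p{\left(j,o \right)} = -48 - 332 = -380$)
$\left(-134613 + p{\left(-591,414 \right)}\right) \left(48811 + 427724\right) = \left(-134613 - 380\right) \left(48811 + 427724\right) = \left(-134993\right) 476535 = -64328889255$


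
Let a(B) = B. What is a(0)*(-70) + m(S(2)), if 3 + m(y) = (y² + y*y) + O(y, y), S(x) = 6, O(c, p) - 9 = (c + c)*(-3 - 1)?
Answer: 30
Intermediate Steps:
O(c, p) = 9 - 8*c (O(c, p) = 9 + (c + c)*(-3 - 1) = 9 + (2*c)*(-4) = 9 - 8*c)
m(y) = 6 - 8*y + 2*y² (m(y) = -3 + ((y² + y*y) + (9 - 8*y)) = -3 + ((y² + y²) + (9 - 8*y)) = -3 + (2*y² + (9 - 8*y)) = -3 + (9 - 8*y + 2*y²) = 6 - 8*y + 2*y²)
a(0)*(-70) + m(S(2)) = 0*(-70) + (6 - 8*6 + 2*6²) = 0 + (6 - 48 + 2*36) = 0 + (6 - 48 + 72) = 0 + 30 = 30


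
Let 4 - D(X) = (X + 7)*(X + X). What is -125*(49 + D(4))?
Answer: 4375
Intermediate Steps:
D(X) = 4 - 2*X*(7 + X) (D(X) = 4 - (X + 7)*(X + X) = 4 - (7 + X)*2*X = 4 - 2*X*(7 + X))
-125*(49 + D(4)) = -125*(49 + (4 - 14*4 - 2*4²)) = -125*(49 + (4 - 56 - 2*16)) = -125*(49 + (4 - 56 - 32)) = -125*(49 - 84) = -125*(-35) = 4375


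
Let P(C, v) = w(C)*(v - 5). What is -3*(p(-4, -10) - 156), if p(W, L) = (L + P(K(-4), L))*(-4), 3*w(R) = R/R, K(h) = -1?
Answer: 288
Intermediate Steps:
w(R) = ⅓ (w(R) = (R/R)/3 = (⅓)*1 = ⅓)
P(C, v) = -5/3 + v/3 (P(C, v) = (v - 5)/3 = (-5 + v)/3 = -5/3 + v/3)
p(W, L) = 20/3 - 16*L/3 (p(W, L) = (L + (-5/3 + L/3))*(-4) = (-5/3 + 4*L/3)*(-4) = 20/3 - 16*L/3)
-3*(p(-4, -10) - 156) = -3*((20/3 - 16/3*(-10)) - 156) = -3*((20/3 + 160/3) - 156) = -3*(60 - 156) = -3*(-96) = 288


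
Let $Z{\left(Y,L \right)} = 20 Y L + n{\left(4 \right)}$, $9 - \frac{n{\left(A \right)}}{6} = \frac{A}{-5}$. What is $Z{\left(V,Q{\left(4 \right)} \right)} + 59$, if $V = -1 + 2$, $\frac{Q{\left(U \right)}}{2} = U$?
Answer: $\frac{1389}{5} \approx 277.8$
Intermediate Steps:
$n{\left(A \right)} = 54 + \frac{6 A}{5}$ ($n{\left(A \right)} = 54 - 6 \frac{A}{-5} = 54 - 6 A \left(- \frac{1}{5}\right) = 54 - 6 \left(- \frac{A}{5}\right) = 54 + \frac{6 A}{5}$)
$Q{\left(U \right)} = 2 U$
$V = 1$
$Z{\left(Y,L \right)} = \frac{294}{5} + 20 L Y$ ($Z{\left(Y,L \right)} = 20 Y L + \left(54 + \frac{6}{5} \cdot 4\right) = 20 L Y + \left(54 + \frac{24}{5}\right) = 20 L Y + \frac{294}{5} = \frac{294}{5} + 20 L Y$)
$Z{\left(V,Q{\left(4 \right)} \right)} + 59 = \left(\frac{294}{5} + 20 \cdot 2 \cdot 4 \cdot 1\right) + 59 = \left(\frac{294}{5} + 20 \cdot 8 \cdot 1\right) + 59 = \left(\frac{294}{5} + 160\right) + 59 = \frac{1094}{5} + 59 = \frac{1389}{5}$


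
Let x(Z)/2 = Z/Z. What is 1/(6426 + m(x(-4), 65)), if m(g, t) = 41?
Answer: 1/6467 ≈ 0.00015463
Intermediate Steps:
x(Z) = 2 (x(Z) = 2*(Z/Z) = 2*1 = 2)
1/(6426 + m(x(-4), 65)) = 1/(6426 + 41) = 1/6467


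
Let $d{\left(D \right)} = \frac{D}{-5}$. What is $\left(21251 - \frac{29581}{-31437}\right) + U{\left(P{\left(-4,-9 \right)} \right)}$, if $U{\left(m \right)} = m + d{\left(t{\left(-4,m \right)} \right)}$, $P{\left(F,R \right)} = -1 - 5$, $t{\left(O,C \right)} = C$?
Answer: $\frac{3339731852}{157185} \approx 21247.0$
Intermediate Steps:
$d{\left(D \right)} = - \frac{D}{5}$ ($d{\left(D \right)} = D \left(- \frac{1}{5}\right) = - \frac{D}{5}$)
$P{\left(F,R \right)} = -6$ ($P{\left(F,R \right)} = -1 - 5 = -6$)
$U{\left(m \right)} = \frac{4 m}{5}$ ($U{\left(m \right)} = m - \frac{m}{5} = \frac{4 m}{5}$)
$\left(21251 - \frac{29581}{-31437}\right) + U{\left(P{\left(-4,-9 \right)} \right)} = \left(21251 - \frac{29581}{-31437}\right) + \frac{4}{5} \left(-6\right) = \left(21251 - - \frac{29581}{31437}\right) - \frac{24}{5} = \left(21251 + \frac{29581}{31437}\right) - \frac{24}{5} = \frac{668097268}{31437} - \frac{24}{5} = \frac{3339731852}{157185}$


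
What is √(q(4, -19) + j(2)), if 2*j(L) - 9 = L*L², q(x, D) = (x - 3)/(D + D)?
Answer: √3059/19 ≈ 2.9110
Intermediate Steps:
q(x, D) = (-3 + x)/(2*D) (q(x, D) = (-3 + x)/((2*D)) = (-3 + x)*(1/(2*D)) = (-3 + x)/(2*D))
j(L) = 9/2 + L³/2 (j(L) = 9/2 + (L*L²)/2 = 9/2 + L³/2)
√(q(4, -19) + j(2)) = √((½)*(-3 + 4)/(-19) + (9/2 + (½)*2³)) = √((½)*(-1/19)*1 + (9/2 + (½)*8)) = √(-1/38 + (9/2 + 4)) = √(-1/38 + 17/2) = √(161/19) = √3059/19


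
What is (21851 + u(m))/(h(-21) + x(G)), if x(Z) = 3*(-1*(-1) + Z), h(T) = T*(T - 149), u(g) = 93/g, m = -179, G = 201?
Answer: 977809/186876 ≈ 5.2324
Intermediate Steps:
h(T) = T*(-149 + T)
x(Z) = 3 + 3*Z (x(Z) = 3*(1 + Z) = 3 + 3*Z)
(21851 + u(m))/(h(-21) + x(G)) = (21851 + 93/(-179))/(-21*(-149 - 21) + (3 + 3*201)) = (21851 + 93*(-1/179))/(-21*(-170) + (3 + 603)) = (21851 - 93/179)/(3570 + 606) = (3911236/179)/4176 = (3911236/179)*(1/4176) = 977809/186876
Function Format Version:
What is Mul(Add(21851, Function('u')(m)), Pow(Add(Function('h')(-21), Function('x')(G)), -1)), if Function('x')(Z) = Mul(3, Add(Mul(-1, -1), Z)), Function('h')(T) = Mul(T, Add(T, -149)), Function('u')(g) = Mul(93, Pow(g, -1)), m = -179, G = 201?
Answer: Rational(977809, 186876) ≈ 5.2324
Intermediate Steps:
Function('h')(T) = Mul(T, Add(-149, T))
Function('x')(Z) = Add(3, Mul(3, Z)) (Function('x')(Z) = Mul(3, Add(1, Z)) = Add(3, Mul(3, Z)))
Mul(Add(21851, Function('u')(m)), Pow(Add(Function('h')(-21), Function('x')(G)), -1)) = Mul(Add(21851, Mul(93, Pow(-179, -1))), Pow(Add(Mul(-21, Add(-149, -21)), Add(3, Mul(3, 201))), -1)) = Mul(Add(21851, Mul(93, Rational(-1, 179))), Pow(Add(Mul(-21, -170), Add(3, 603)), -1)) = Mul(Add(21851, Rational(-93, 179)), Pow(Add(3570, 606), -1)) = Mul(Rational(3911236, 179), Pow(4176, -1)) = Mul(Rational(3911236, 179), Rational(1, 4176)) = Rational(977809, 186876)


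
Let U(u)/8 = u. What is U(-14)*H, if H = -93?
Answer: 10416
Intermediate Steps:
U(u) = 8*u
U(-14)*H = (8*(-14))*(-93) = -112*(-93) = 10416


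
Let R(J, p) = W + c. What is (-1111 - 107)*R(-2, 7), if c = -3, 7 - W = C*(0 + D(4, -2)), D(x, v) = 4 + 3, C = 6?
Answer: 46284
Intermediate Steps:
D(x, v) = 7
W = -35 (W = 7 - 6*(0 + 7) = 7 - 6*7 = 7 - 1*42 = 7 - 42 = -35)
R(J, p) = -38 (R(J, p) = -35 - 3 = -38)
(-1111 - 107)*R(-2, 7) = (-1111 - 107)*(-38) = -1218*(-38) = 46284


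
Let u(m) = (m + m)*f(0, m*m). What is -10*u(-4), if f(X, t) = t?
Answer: 1280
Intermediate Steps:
u(m) = 2*m³ (u(m) = (m + m)*(m*m) = (2*m)*m² = 2*m³)
-10*u(-4) = -20*(-4)³ = -20*(-64) = -10*(-128) = 1280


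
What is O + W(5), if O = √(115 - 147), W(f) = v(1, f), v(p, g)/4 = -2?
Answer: -8 + 4*I*√2 ≈ -8.0 + 5.6569*I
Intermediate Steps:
v(p, g) = -8 (v(p, g) = 4*(-2) = -8)
W(f) = -8
O = 4*I*√2 (O = √(-32) = 4*I*√2 ≈ 5.6569*I)
O + W(5) = 4*I*√2 - 8 = -8 + 4*I*√2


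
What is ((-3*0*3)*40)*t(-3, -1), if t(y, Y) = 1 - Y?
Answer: 0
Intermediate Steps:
((-3*0*3)*40)*t(-3, -1) = ((-3*0*3)*40)*(1 - 1*(-1)) = ((0*3)*40)*(1 + 1) = (0*40)*2 = 0*2 = 0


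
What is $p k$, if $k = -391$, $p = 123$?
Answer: $-48093$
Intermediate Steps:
$p k = 123 \left(-391\right) = -48093$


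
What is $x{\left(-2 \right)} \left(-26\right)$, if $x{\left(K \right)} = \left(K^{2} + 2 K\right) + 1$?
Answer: $-26$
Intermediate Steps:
$x{\left(K \right)} = 1 + K^{2} + 2 K$
$x{\left(-2 \right)} \left(-26\right) = \left(1 + \left(-2\right)^{2} + 2 \left(-2\right)\right) \left(-26\right) = \left(1 + 4 - 4\right) \left(-26\right) = 1 \left(-26\right) = -26$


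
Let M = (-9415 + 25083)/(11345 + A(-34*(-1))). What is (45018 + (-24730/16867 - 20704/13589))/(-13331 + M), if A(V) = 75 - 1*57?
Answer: -117239971314330348/34716517705378555 ≈ -3.3771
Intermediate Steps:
A(V) = 18 (A(V) = 75 - 57 = 18)
M = 15668/11363 (M = (-9415 + 25083)/(11345 + 18) = 15668/11363 ≈ 1.3789)
(45018 + (-24730/16867 - 20704/13589))/(-13331 + M) = (45018 + (-24730/16867 - 20704/13589))/(-13331 + 15668/11363) = (45018 + (-24730*1/16867 - 20704*1/13589))/(-151464485/11363) = (45018 + (-24730/16867 - 20704/13589))*(-11363/151464485) = (45018 - 685270338/229205663)*(-11363/151464485) = (10317695266596/229205663)*(-11363/151464485) = -117239971314330348/34716517705378555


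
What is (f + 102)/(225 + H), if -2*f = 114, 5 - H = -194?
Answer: 45/424 ≈ 0.10613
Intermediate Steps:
H = 199 (H = 5 - 1*(-194) = 5 + 194 = 199)
f = -57 (f = -½*114 = -57)
(f + 102)/(225 + H) = (-57 + 102)/(225 + 199) = 45/424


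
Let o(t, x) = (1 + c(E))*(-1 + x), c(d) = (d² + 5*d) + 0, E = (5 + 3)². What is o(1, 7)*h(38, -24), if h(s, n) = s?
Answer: 1007076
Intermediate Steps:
E = 64 (E = 8² = 64)
c(d) = d² + 5*d
o(t, x) = -4417 + 4417*x (o(t, x) = (1 + 64*(5 + 64))*(-1 + x) = (1 + 64*69)*(-1 + x) = (1 + 4416)*(-1 + x) = 4417*(-1 + x) = -4417 + 4417*x)
o(1, 7)*h(38, -24) = (-4417 + 4417*7)*38 = (-4417 + 30919)*38 = 26502*38 = 1007076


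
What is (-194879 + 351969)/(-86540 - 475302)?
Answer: -78545/280921 ≈ -0.27960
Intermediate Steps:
(-194879 + 351969)/(-86540 - 475302) = 157090/(-561842) = 157090*(-1/561842) = -78545/280921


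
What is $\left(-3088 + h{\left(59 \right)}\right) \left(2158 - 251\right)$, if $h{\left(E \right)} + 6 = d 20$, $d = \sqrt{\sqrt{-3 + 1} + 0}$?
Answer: $-5900258 + 38140 \sqrt[4]{2} \sqrt{i} \approx -5.8682 \cdot 10^{6} + 32072.0 i$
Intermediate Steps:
$d = \sqrt[4]{2} \sqrt{i}$ ($d = \sqrt{\sqrt{-2} + 0} = \sqrt{i \sqrt{2} + 0} = \sqrt{i \sqrt{2}} = \sqrt[4]{2} \sqrt{i} \approx 0.8409 + 0.8409 i$)
$h{\left(E \right)} = -6 + 20 \sqrt[4]{2} \sqrt{i}$ ($h{\left(E \right)} = -6 + \sqrt[4]{2} \sqrt{i} 20 = -6 + 20 \sqrt[4]{2} \sqrt{i}$)
$\left(-3088 + h{\left(59 \right)}\right) \left(2158 - 251\right) = \left(-3088 - \left(6 - 20 \sqrt[4]{2} \sqrt{i}\right)\right) \left(2158 - 251\right) = \left(-3094 + 20 \sqrt[4]{2} \sqrt{i}\right) 1907 = -5900258 + 38140 \sqrt[4]{2} \sqrt{i}$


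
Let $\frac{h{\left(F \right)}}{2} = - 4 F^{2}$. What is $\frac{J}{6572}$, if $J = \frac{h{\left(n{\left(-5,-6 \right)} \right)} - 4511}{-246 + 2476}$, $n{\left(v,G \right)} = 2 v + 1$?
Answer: $- \frac{5159}{14655560} \approx -0.00035202$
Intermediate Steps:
$n{\left(v,G \right)} = 1 + 2 v$
$h{\left(F \right)} = - 8 F^{2}$ ($h{\left(F \right)} = 2 \left(- 4 F^{2}\right) = - 8 F^{2}$)
$J = - \frac{5159}{2230}$ ($J = \frac{- 8 \left(1 + 2 \left(-5\right)\right)^{2} - 4511}{-246 + 2476} = \frac{- 8 \left(1 - 10\right)^{2} - 4511}{2230} = \left(- 8 \left(-9\right)^{2} - 4511\right) \frac{1}{2230} = \left(\left(-8\right) 81 - 4511\right) \frac{1}{2230} = \left(-648 - 4511\right) \frac{1}{2230} = \left(-5159\right) \frac{1}{2230} = - \frac{5159}{2230} \approx -2.3135$)
$\frac{J}{6572} = - \frac{5159}{2230 \cdot 6572} = \left(- \frac{5159}{2230}\right) \frac{1}{6572} = - \frac{5159}{14655560}$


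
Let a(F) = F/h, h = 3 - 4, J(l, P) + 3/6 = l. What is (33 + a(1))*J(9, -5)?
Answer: 272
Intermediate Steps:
J(l, P) = -½ + l
h = -1
a(F) = -F (a(F) = F/(-1) = F*(-1) = -F)
(33 + a(1))*J(9, -5) = (33 - 1*1)*(-½ + 9) = (33 - 1)*(17/2) = 32*(17/2) = 272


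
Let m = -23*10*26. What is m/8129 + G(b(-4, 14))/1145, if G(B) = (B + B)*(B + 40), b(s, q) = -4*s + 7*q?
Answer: 278578348/9307705 ≈ 29.930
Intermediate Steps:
G(B) = 2*B*(40 + B) (G(B) = (2*B)*(40 + B) = 2*B*(40 + B))
m = -5980 (m = -230*26 = -5980)
m/8129 + G(b(-4, 14))/1145 = -5980/8129 + (2*(-4*(-4) + 7*14)*(40 + (-4*(-4) + 7*14)))/1145 = -5980*1/8129 + (2*(16 + 98)*(40 + (16 + 98)))*(1/1145) = -5980/8129 + (2*114*(40 + 114))*(1/1145) = -5980/8129 + (2*114*154)*(1/1145) = -5980/8129 + 35112*(1/1145) = -5980/8129 + 35112/1145 = 278578348/9307705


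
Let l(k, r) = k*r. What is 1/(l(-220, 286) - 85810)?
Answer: -1/148730 ≈ -6.7236e-6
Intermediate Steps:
1/(l(-220, 286) - 85810) = 1/(-220*286 - 85810) = 1/(-62920 - 85810) = 1/(-148730) = -1/148730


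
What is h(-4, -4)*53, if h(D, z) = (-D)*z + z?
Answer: -1060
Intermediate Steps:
h(D, z) = z - D*z (h(D, z) = -D*z + z = z - D*z)
h(-4, -4)*53 = -4*(1 - 1*(-4))*53 = -4*(1 + 4)*53 = -4*5*53 = -20*53 = -1060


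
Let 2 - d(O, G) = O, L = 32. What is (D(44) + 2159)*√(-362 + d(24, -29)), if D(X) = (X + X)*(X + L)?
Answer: 70776*I*√6 ≈ 1.7337e+5*I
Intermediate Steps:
D(X) = 2*X*(32 + X) (D(X) = (X + X)*(X + 32) = (2*X)*(32 + X) = 2*X*(32 + X))
d(O, G) = 2 - O
(D(44) + 2159)*√(-362 + d(24, -29)) = (2*44*(32 + 44) + 2159)*√(-362 + (2 - 1*24)) = (2*44*76 + 2159)*√(-362 + (2 - 24)) = (6688 + 2159)*√(-362 - 22) = 8847*√(-384) = 8847*(8*I*√6) = 70776*I*√6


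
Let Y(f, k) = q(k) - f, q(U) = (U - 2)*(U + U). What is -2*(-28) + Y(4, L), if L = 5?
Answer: 82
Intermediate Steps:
q(U) = 2*U*(-2 + U) (q(U) = (-2 + U)*(2*U) = 2*U*(-2 + U))
Y(f, k) = -f + 2*k*(-2 + k) (Y(f, k) = 2*k*(-2 + k) - f = -f + 2*k*(-2 + k))
-2*(-28) + Y(4, L) = -2*(-28) + (-1*4 + 2*5*(-2 + 5)) = 56 + (-4 + 2*5*3) = 56 + (-4 + 30) = 56 + 26 = 82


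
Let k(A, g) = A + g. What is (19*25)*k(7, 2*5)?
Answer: 8075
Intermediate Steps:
(19*25)*k(7, 2*5) = (19*25)*(7 + 2*5) = 475*(7 + 10) = 475*17 = 8075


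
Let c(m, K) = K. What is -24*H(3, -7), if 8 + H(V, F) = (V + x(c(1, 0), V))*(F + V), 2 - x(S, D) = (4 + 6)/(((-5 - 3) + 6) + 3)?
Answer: -288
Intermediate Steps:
x(S, D) = -8 (x(S, D) = 2 - (4 + 6)/(((-5 - 3) + 6) + 3) = 2 - 10/((-8 + 6) + 3) = 2 - 10/(-2 + 3) = 2 - 10/1 = 2 - 10 = -8)
H(V, F) = -8 + (-8 + V)*(F + V) (H(V, F) = -8 + (V - 8)*(F + V) = -8 + (-8 + V)*(F + V))
-24*H(3, -7) = -24*(-8 + 3**2 - 8*(-7) - 8*3 - 7*3) = -24*(-8 + 9 + 56 - 24 - 21) = -24*12 = -288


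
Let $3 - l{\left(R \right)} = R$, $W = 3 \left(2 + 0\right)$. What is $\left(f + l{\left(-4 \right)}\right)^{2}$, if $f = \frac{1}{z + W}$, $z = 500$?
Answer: $\frac{12552849}{256036} \approx 49.028$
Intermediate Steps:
$W = 6$ ($W = 3 \cdot 2 = 6$)
$l{\left(R \right)} = 3 - R$
$f = \frac{1}{506}$ ($f = \frac{1}{500 + 6} = \frac{1}{506} \approx 0.0019763$)
$\left(f + l{\left(-4 \right)}\right)^{2} = \left(\frac{1}{506} + \left(3 - -4\right)\right)^{2} = \left(\frac{1}{506} + \left(3 + 4\right)\right)^{2} = \left(\frac{1}{506} + 7\right)^{2} = \left(\frac{3543}{506}\right)^{2} = \frac{12552849}{256036}$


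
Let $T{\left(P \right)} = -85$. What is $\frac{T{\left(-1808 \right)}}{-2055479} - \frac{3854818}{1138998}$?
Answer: $- \frac{3961700316496}{1170593235021} \approx -3.3844$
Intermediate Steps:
$\frac{T{\left(-1808 \right)}}{-2055479} - \frac{3854818}{1138998} = - \frac{85}{-2055479} - \frac{3854818}{1138998} = \left(-85\right) \left(- \frac{1}{2055479}\right) - \frac{1927409}{569499} = \frac{85}{2055479} - \frac{1927409}{569499} = - \frac{3961700316496}{1170593235021}$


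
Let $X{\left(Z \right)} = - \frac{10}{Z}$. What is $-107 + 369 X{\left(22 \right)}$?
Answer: $- \frac{3022}{11} \approx -274.73$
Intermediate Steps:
$-107 + 369 X{\left(22 \right)} = -107 + 369 \left(- \frac{10}{22}\right) = -107 + 369 \left(\left(-10\right) \frac{1}{22}\right) = -107 + 369 \left(- \frac{5}{11}\right) = -107 - \frac{1845}{11} = - \frac{3022}{11}$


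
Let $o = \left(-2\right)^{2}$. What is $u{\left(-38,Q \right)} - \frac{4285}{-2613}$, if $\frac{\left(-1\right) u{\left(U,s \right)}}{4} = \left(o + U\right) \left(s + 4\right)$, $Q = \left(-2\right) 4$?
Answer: $- \frac{1417187}{2613} \approx -542.36$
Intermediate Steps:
$o = 4$
$Q = -8$
$u{\left(U,s \right)} = - 4 \left(4 + U\right) \left(4 + s\right)$ ($u{\left(U,s \right)} = - 4 \left(4 + U\right) \left(s + 4\right) = - 4 \left(4 + U\right) \left(4 + s\right)$)
$u{\left(-38,Q \right)} - \frac{4285}{-2613} = \left(-64 - -608 - -128 - \left(-152\right) \left(-8\right)\right) - \frac{4285}{-2613} = \left(-64 + 608 + 128 - 1216\right) - - \frac{4285}{2613} = -544 + \frac{4285}{2613} = - \frac{1417187}{2613}$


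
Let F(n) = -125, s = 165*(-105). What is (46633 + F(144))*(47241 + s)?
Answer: 1391333328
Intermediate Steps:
s = -17325
(46633 + F(144))*(47241 + s) = (46633 - 125)*(47241 - 17325) = 46508*29916 = 1391333328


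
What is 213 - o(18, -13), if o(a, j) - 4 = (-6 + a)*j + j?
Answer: 378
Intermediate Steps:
o(a, j) = 4 + j + j*(-6 + a) (o(a, j) = 4 + ((-6 + a)*j + j) = 4 + (j*(-6 + a) + j) = 4 + (j + j*(-6 + a)) = 4 + j + j*(-6 + a))
213 - o(18, -13) = 213 - (4 - 5*(-13) + 18*(-13)) = 213 - (4 + 65 - 234) = 213 - 1*(-165) = 213 + 165 = 378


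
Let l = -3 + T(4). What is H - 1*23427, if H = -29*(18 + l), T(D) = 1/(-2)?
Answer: -47695/2 ≈ -23848.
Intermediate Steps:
T(D) = -1/2
l = -7/2 (l = -3 - 1/2 = -7/2 ≈ -3.5000)
H = -841/2 (H = -29*(18 - 7/2) = -29*29/2 = -841/2 ≈ -420.50)
H - 1*23427 = -841/2 - 1*23427 = -841/2 - 23427 = -47695/2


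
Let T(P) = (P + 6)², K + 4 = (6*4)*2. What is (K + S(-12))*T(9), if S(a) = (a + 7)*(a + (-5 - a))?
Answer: 15525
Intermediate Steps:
K = 44 (K = -4 + (6*4)*2 = -4 + 24*2 = -4 + 48 = 44)
T(P) = (6 + P)²
S(a) = -35 - 5*a (S(a) = (7 + a)*(-5) = -35 - 5*a)
(K + S(-12))*T(9) = (44 + (-35 - 5*(-12)))*(6 + 9)² = (44 + (-35 + 60))*15² = (44 + 25)*225 = 69*225 = 15525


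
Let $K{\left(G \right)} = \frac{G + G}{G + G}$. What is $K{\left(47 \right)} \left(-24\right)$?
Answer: $-24$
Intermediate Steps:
$K{\left(G \right)} = 1$ ($K{\left(G \right)} = \frac{2 G}{2 G} = 2 G \frac{1}{2 G} = 1$)
$K{\left(47 \right)} \left(-24\right) = 1 \left(-24\right) = -24$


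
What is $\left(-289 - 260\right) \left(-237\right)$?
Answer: $130113$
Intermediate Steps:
$\left(-289 - 260\right) \left(-237\right) = \left(-549\right) \left(-237\right) = 130113$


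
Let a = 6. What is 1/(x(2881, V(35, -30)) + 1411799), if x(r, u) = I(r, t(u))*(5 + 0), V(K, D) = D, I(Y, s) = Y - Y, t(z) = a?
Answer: 1/1411799 ≈ 7.0832e-7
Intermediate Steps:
t(z) = 6
I(Y, s) = 0
x(r, u) = 0 (x(r, u) = 0*(5 + 0) = 0*5 = 0)
1/(x(2881, V(35, -30)) + 1411799) = 1/(0 + 1411799) = 1/1411799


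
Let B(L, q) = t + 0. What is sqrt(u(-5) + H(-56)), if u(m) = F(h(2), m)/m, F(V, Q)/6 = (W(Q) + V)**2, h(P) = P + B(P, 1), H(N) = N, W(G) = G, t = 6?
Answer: I*sqrt(1670)/5 ≈ 8.1731*I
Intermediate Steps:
B(L, q) = 6 (B(L, q) = 6 + 0 = 6)
h(P) = 6 + P (h(P) = P + 6 = 6 + P)
F(V, Q) = 6*(Q + V)**2
u(m) = 6*(8 + m)**2/m (u(m) = (6*(m + (6 + 2))**2)/m = (6*(m + 8)**2)/m = (6*(8 + m)**2)/m = 6*(8 + m)**2/m)
sqrt(u(-5) + H(-56)) = sqrt(6*(8 - 5)**2/(-5) - 56) = sqrt(6*(-1/5)*3**2 - 56) = sqrt(6*(-1/5)*9 - 56) = sqrt(-54/5 - 56) = sqrt(-334/5) = I*sqrt(1670)/5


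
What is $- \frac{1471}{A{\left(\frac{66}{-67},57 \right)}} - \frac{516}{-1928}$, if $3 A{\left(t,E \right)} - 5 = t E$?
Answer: $\frac{142955505}{1651814} \approx 86.545$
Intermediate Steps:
$A{\left(t,E \right)} = \frac{5}{3} + \frac{E t}{3}$ ($A{\left(t,E \right)} = \frac{5}{3} + \frac{t E}{3} = \frac{5}{3} + \frac{E t}{3}$)
$- \frac{1471}{A{\left(\frac{66}{-67},57 \right)}} - \frac{516}{-1928} = - \frac{1471}{\frac{5}{3} + \frac{1}{3} \cdot 57 \frac{66}{-67}} - \frac{516}{-1928} = - \frac{1471}{\frac{5}{3} + \frac{1}{3} \cdot 57 \cdot 66 \left(- \frac{1}{67}\right)} - - \frac{129}{482} = - \frac{1471}{\frac{5}{3} + \frac{1}{3} \cdot 57 \left(- \frac{66}{67}\right)} + \frac{129}{482} = - \frac{1471}{\frac{5}{3} - \frac{1254}{67}} + \frac{129}{482} = - \frac{1471}{- \frac{3427}{201}} + \frac{129}{482} = \left(-1471\right) \left(- \frac{201}{3427}\right) + \frac{129}{482} = \frac{295671}{3427} + \frac{129}{482} = \frac{142955505}{1651814}$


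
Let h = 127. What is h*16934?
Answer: 2150618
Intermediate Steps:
h*16934 = 127*16934 = 2150618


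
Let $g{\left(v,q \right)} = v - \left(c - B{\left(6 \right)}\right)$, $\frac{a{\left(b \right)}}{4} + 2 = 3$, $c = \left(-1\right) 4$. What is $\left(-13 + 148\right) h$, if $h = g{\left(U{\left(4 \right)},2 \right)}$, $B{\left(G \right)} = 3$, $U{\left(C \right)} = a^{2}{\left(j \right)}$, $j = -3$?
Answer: $3105$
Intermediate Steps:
$c = -4$
$a{\left(b \right)} = 4$ ($a{\left(b \right)} = -8 + 4 \cdot 3 = -8 + 12 = 4$)
$U{\left(C \right)} = 16$ ($U{\left(C \right)} = 4^{2} = 16$)
$g{\left(v,q \right)} = 7 + v$ ($g{\left(v,q \right)} = v + \left(3 - -4\right) = v + \left(3 + 4\right) = v + 7 = 7 + v$)
$h = 23$ ($h = 7 + 16 = 23$)
$\left(-13 + 148\right) h = \left(-13 + 148\right) 23 = 135 \cdot 23 = 3105$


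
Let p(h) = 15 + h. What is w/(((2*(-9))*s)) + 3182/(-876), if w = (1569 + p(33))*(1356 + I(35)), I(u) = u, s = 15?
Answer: -27377771/3285 ≈ -8334.2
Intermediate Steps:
w = 2249247 (w = (1569 + (15 + 33))*(1356 + 35) = (1569 + 48)*1391 = 1617*1391 = 2249247)
w/(((2*(-9))*s)) + 3182/(-876) = 2249247/(((2*(-9))*15)) + 3182/(-876) = 2249247/((-18*15)) + 3182*(-1/876) = 2249247/(-270) - 1591/438 = 2249247*(-1/270) - 1591/438 = -749749/90 - 1591/438 = -27377771/3285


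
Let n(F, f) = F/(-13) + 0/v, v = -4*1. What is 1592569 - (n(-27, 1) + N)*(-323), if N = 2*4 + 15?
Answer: 20808695/13 ≈ 1.6007e+6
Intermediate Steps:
v = -4
n(F, f) = -F/13 (n(F, f) = F/(-13) + 0/(-4) = F*(-1/13) + 0*(-¼) = -F/13 + 0 = -F/13)
N = 23 (N = 8 + 15 = 23)
1592569 - (n(-27, 1) + N)*(-323) = 1592569 - (-1/13*(-27) + 23)*(-323) = 1592569 - (27/13 + 23)*(-323) = 1592569 - 326*(-323)/13 = 1592569 - 1*(-105298/13) = 1592569 + 105298/13 = 20808695/13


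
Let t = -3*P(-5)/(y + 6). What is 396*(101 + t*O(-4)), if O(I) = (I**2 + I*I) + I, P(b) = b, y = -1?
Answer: 73260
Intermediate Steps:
O(I) = I + 2*I**2 (O(I) = (I**2 + I**2) + I = 2*I**2 + I = I + 2*I**2)
t = 3 (t = -(-15)/(-1 + 6) = -(-15)/5 = -3*(-1) = 3)
396*(101 + t*O(-4)) = 396*(101 + 3*(-4*(1 + 2*(-4)))) = 396*(101 + 3*(-4*(1 - 8))) = 396*(101 + 3*(-4*(-7))) = 396*(101 + 3*28) = 396*(101 + 84) = 396*185 = 73260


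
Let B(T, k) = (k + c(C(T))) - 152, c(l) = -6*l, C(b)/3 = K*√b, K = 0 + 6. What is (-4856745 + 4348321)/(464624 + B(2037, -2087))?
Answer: -33583947320/30539446951 - 7844256*√2037/30539446951 ≈ -1.1113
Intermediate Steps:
K = 6
C(b) = 18*√b (C(b) = 3*(6*√b) = 18*√b)
B(T, k) = -152 + k - 108*√T (B(T, k) = (k - 108*√T) - 152 = -152 + k - 108*√T)
(-4856745 + 4348321)/(464624 + B(2037, -2087)) = (-4856745 + 4348321)/(464624 + (-152 - 2087 - 108*√2037)) = -508424/(464624 + (-2239 - 108*√2037)) = -508424/(462385 - 108*√2037)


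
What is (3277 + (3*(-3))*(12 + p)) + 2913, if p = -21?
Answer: 6271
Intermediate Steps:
(3277 + (3*(-3))*(12 + p)) + 2913 = (3277 + (3*(-3))*(12 - 21)) + 2913 = (3277 - 9*(-9)) + 2913 = (3277 + 81) + 2913 = 3358 + 2913 = 6271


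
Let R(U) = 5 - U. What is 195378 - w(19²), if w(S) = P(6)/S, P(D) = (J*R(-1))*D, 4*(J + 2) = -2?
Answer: 70531548/361 ≈ 1.9538e+5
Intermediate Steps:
J = -5/2 (J = -2 + (¼)*(-2) = -2 - ½ = -5/2 ≈ -2.5000)
P(D) = -15*D (P(D) = (-5*(5 - 1*(-1))/2)*D = (-5*(5 + 1)/2)*D = (-5/2*6)*D = -15*D)
w(S) = -90/S (w(S) = (-15*6)/S = -90/S)
195378 - w(19²) = 195378 - (-90)/(19²) = 195378 - (-90)/361 = 195378 - 1*(-90/361) = 195378 + 90/361 = 70531548/361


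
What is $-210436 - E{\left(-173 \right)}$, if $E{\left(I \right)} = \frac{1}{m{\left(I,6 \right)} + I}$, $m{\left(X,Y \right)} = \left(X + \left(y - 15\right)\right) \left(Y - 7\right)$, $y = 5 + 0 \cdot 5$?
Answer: $- \frac{2104361}{10} \approx -2.1044 \cdot 10^{5}$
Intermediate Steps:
$y = 5$ ($y = 5 + 0 = 5$)
$m{\left(X,Y \right)} = \left(-10 + X\right) \left(-7 + Y\right)$ ($m{\left(X,Y \right)} = \left(X + \left(5 - 15\right)\right) \left(Y - 7\right) = \left(X + \left(5 - 15\right)\right) \left(-7 + Y\right) = \left(X - 10\right) \left(-7 + Y\right) = \left(-10 + X\right) \left(-7 + Y\right)$)
$E{\left(I \right)} = \frac{1}{10}$ ($E{\left(I \right)} = \frac{1}{\left(70 - 60 - 7 I + I 6\right) + I} = \frac{1}{\left(70 - 60 - 7 I + 6 I\right) + I} = \frac{1}{\left(10 - I\right) + I} = \frac{1}{10}$)
$-210436 - E{\left(-173 \right)} = -210436 - \frac{1}{10} = - \frac{2104361}{10}$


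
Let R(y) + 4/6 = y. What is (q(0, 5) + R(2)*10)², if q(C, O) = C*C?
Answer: 1600/9 ≈ 177.78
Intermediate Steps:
R(y) = -⅔ + y
q(C, O) = C²
(q(0, 5) + R(2)*10)² = (0² + (-⅔ + 2)*10)² = (0 + (4/3)*10)² = (0 + 40/3)² = (40/3)² = 1600/9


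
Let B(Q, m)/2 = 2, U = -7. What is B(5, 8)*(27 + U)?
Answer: 80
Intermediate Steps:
B(Q, m) = 4 (B(Q, m) = 2*2 = 4)
B(5, 8)*(27 + U) = 4*(27 - 7) = 4*20 = 80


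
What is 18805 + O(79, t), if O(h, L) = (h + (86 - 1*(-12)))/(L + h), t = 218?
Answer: 1861754/99 ≈ 18806.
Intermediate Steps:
O(h, L) = (98 + h)/(L + h) (O(h, L) = (h + (86 + 12))/(L + h) = (h + 98)/(L + h) = (98 + h)/(L + h))
18805 + O(79, t) = 18805 + (98 + 79)/(218 + 79) = 18805 + 177/297 = 18805 + (1/297)*177 = 18805 + 59/99 = 1861754/99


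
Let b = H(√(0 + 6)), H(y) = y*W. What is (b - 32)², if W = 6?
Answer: 1240 - 384*√6 ≈ 299.40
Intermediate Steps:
H(y) = 6*y (H(y) = y*6 = 6*y)
b = 6*√6 (b = 6*√(0 + 6) = 6*√6 ≈ 14.697)
(b - 32)² = (6*√6 - 32)² = (-32 + 6*√6)²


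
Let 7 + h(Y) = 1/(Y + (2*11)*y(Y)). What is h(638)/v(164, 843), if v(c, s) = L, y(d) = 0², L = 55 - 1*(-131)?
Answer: -4465/118668 ≈ -0.037626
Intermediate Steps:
L = 186 (L = 55 + 131 = 186)
y(d) = 0
v(c, s) = 186
h(Y) = -7 + 1/Y (h(Y) = -7 + 1/(Y + (2*11)*0) = -7 + 1/(Y + 22*0) = -7 + 1/(Y + 0) = -7 + 1/Y)
h(638)/v(164, 843) = (-7 + 1/638)/186 = (-7 + 1/638)*(1/186) = -4465/638*1/186 = -4465/118668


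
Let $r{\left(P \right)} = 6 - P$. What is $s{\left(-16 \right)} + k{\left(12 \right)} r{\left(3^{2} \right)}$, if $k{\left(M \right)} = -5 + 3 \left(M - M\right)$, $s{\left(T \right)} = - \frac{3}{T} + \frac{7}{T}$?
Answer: $\frac{59}{4} \approx 14.75$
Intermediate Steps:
$s{\left(T \right)} = \frac{4}{T}$
$k{\left(M \right)} = -5$ ($k{\left(M \right)} = -5 + 3 \cdot 0 = -5 + 0 = -5$)
$s{\left(-16 \right)} + k{\left(12 \right)} r{\left(3^{2} \right)} = \frac{4}{-16} - 5 \left(6 - 3^{2}\right) = 4 \left(- \frac{1}{16}\right) - 5 \left(6 - 9\right) = - \frac{1}{4} - 5 \left(6 - 9\right) = - \frac{1}{4} - -15 = - \frac{1}{4} + 15 = \frac{59}{4}$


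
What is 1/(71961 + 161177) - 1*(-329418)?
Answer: 76799853685/233138 ≈ 3.2942e+5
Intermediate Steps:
1/(71961 + 161177) - 1*(-329418) = 1/233138 + 329418 = 76799853685/233138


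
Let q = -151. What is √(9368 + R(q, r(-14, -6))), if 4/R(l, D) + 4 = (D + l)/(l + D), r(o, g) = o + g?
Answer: 10*√843/3 ≈ 96.781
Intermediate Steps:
r(o, g) = g + o
R(l, D) = -4/3 (R(l, D) = 4/(-4 + (D + l)/(l + D)) = 4/(-4 + (D + l)/(D + l)) = 4/(-4 + 1) = 4/(-3) = 4*(-⅓) = -4/3)
√(9368 + R(q, r(-14, -6))) = √(9368 - 4/3) = √(28100/3) = 10*√843/3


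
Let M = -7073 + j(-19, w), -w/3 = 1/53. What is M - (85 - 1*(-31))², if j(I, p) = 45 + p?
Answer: -1085655/53 ≈ -20484.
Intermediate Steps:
w = -3/53 ≈ -0.056604
M = -372487/53 (M = -7073 + (45 - 3/53) = -7073 + 2382/53 = -372487/53 ≈ -7028.1)
M - (85 - 1*(-31))² = -372487/53 - (85 - 1*(-31))² = -372487/53 - (85 + 31)² = -372487/53 - 1*116² = -372487/53 - 1*13456 = -372487/53 - 13456 = -1085655/53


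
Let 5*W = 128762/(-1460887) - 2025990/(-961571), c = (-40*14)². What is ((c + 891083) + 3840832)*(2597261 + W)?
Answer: 1082854793754510261371167/82632151381 ≈ 1.3105e+13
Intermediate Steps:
c = 313600 (c = (-560)² = 313600)
W = 2835928648028/7023732867385 (W = (128762/(-1460887) - 2025990/(-961571))/5 = (128762*(-1/1460887) - 2025990*(-1/961571))/5 = (-128762/1460887 + 2025990/961571)/5 = (⅕)*(2835928648028/1404746573477) = 2835928648028/7023732867385 ≈ 0.40376)
((c + 891083) + 3840832)*(2597261 + W) = ((313600 + 891083) + 3840832)*(2597261 + 2835928648028/7023732867385) = (1204683 + 3840832)*(18242470286805880513/7023732867385) = 5045515*(18242470286805880513/7023732867385) = 1082854793754510261371167/82632151381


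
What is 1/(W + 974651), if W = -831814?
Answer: 1/142837 ≈ 7.0010e-6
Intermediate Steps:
1/(W + 974651) = 1/(-831814 + 974651) = 1/142837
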